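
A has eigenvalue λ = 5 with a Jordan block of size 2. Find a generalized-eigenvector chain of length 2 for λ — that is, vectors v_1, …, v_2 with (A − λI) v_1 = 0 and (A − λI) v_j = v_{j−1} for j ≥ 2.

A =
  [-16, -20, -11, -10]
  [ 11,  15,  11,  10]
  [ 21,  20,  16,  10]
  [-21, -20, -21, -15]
A Jordan chain for λ = 5 of length 2:
v_1 = (-1, 1, 1, -1)ᵀ
v_2 = (1, -1, 0, 0)ᵀ

Let N = A − (5)·I. We want v_2 with N^2 v_2 = 0 but N^1 v_2 ≠ 0; then v_{j-1} := N · v_j for j = 2, …, 2.

Pick v_2 = (1, -1, 0, 0)ᵀ.
Then v_1 = N · v_2 = (-1, 1, 1, -1)ᵀ.

Sanity check: (A − (5)·I) v_1 = (0, 0, 0, 0)ᵀ = 0. ✓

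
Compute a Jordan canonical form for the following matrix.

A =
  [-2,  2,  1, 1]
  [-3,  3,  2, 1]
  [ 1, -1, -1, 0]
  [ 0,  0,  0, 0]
J_3(0) ⊕ J_1(0)

The characteristic polynomial is
  det(x·I − A) = x^4

Eigenvalues and multiplicities (the geometric multiplicity of λ is n − rank(A − λI), which equals the number of Jordan blocks for λ):
  λ = 0: algebraic multiplicity = 4, geometric multiplicity = 2

Determining the block sizes for each eigenvalue:
  λ = 0: with am = 4 and gm = 2, the partition is not yet determined (e.g. several partitions of 4 into 2 parts exist). Let N = A − (0)·I. Computing rank(N^1) = 2, rank(N^2) = 1, rank(N^3) = 0; the number of blocks of size ≥ j is rank(N^{j−1}) − rank(N^j), giving [2, 1, 1]. So we have 1 block(s) of size 3, 1 block(s) of size 1 → block sizes [3, 1]

Assembling the blocks gives a Jordan form
J =
  [0, 1, 0, 0]
  [0, 0, 1, 0]
  [0, 0, 0, 0]
  [0, 0, 0, 0]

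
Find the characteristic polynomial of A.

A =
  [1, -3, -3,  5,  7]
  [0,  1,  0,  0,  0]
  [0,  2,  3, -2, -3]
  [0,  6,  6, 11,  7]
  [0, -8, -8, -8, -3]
x^5 - 13*x^4 + 58*x^3 - 106*x^2 + 85*x - 25

Expanding det(x·I − A) (e.g. by cofactor expansion or by noting that A is similar to its Jordan form J, which has the same characteristic polynomial as A) gives
  χ_A(x) = x^5 - 13*x^4 + 58*x^3 - 106*x^2 + 85*x - 25
which factors as (x - 5)^2*(x - 1)^3. The eigenvalues (with algebraic multiplicities) are λ = 1 with multiplicity 3, λ = 5 with multiplicity 2.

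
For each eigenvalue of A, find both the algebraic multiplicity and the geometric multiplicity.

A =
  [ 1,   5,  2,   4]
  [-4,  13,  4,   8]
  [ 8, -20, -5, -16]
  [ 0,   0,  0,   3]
λ = 3: alg = 4, geom = 3

Step 1 — factor the characteristic polynomial to read off the algebraic multiplicities:
  χ_A(x) = (x - 3)^4

Step 2 — compute geometric multiplicities via the rank-nullity identity g(λ) = n − rank(A − λI):
  rank(A − (3)·I) = 1, so dim ker(A − (3)·I) = n − 1 = 3

Summary:
  λ = 3: algebraic multiplicity = 4, geometric multiplicity = 3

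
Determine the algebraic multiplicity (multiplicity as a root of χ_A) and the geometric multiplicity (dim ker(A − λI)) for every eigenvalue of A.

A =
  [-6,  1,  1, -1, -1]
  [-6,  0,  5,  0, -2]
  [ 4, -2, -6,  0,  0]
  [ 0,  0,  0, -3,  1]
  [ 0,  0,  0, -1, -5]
λ = -4: alg = 5, geom = 2

Step 1 — factor the characteristic polynomial to read off the algebraic multiplicities:
  χ_A(x) = (x + 4)^5

Step 2 — compute geometric multiplicities via the rank-nullity identity g(λ) = n − rank(A − λI):
  rank(A − (-4)·I) = 3, so dim ker(A − (-4)·I) = n − 3 = 2

Summary:
  λ = -4: algebraic multiplicity = 5, geometric multiplicity = 2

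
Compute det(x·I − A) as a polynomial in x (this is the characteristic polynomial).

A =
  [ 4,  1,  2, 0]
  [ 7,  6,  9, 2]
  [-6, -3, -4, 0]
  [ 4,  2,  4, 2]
x^4 - 8*x^3 + 24*x^2 - 32*x + 16

Expanding det(x·I − A) (e.g. by cofactor expansion or by noting that A is similar to its Jordan form J, which has the same characteristic polynomial as A) gives
  χ_A(x) = x^4 - 8*x^3 + 24*x^2 - 32*x + 16
which factors as (x - 2)^4. The eigenvalues (with algebraic multiplicities) are λ = 2 with multiplicity 4.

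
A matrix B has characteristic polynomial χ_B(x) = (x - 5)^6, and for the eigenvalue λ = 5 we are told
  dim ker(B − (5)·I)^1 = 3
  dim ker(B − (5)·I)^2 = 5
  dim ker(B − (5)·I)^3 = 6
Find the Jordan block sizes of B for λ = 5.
Block sizes for λ = 5: [3, 2, 1]

From the dimensions of kernels of powers, the number of Jordan blocks of size at least j is d_j − d_{j−1} where d_j = dim ker(N^j) (with d_0 = 0). Computing the differences gives [3, 2, 1].
The number of blocks of size exactly k is (#blocks of size ≥ k) − (#blocks of size ≥ k + 1), so the partition is: 1 block(s) of size 1, 1 block(s) of size 2, 1 block(s) of size 3.
In nonincreasing order the block sizes are [3, 2, 1].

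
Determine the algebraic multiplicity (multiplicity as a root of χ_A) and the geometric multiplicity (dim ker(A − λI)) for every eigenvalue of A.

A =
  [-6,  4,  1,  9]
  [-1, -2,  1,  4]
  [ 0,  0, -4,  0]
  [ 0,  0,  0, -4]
λ = -4: alg = 4, geom = 2

Step 1 — factor the characteristic polynomial to read off the algebraic multiplicities:
  χ_A(x) = (x + 4)^4

Step 2 — compute geometric multiplicities via the rank-nullity identity g(λ) = n − rank(A − λI):
  rank(A − (-4)·I) = 2, so dim ker(A − (-4)·I) = n − 2 = 2

Summary:
  λ = -4: algebraic multiplicity = 4, geometric multiplicity = 2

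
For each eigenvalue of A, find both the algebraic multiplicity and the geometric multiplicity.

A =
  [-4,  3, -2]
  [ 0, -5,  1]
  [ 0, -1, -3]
λ = -4: alg = 3, geom = 1

Step 1 — factor the characteristic polynomial to read off the algebraic multiplicities:
  χ_A(x) = (x + 4)^3

Step 2 — compute geometric multiplicities via the rank-nullity identity g(λ) = n − rank(A − λI):
  rank(A − (-4)·I) = 2, so dim ker(A − (-4)·I) = n − 2 = 1

Summary:
  λ = -4: algebraic multiplicity = 3, geometric multiplicity = 1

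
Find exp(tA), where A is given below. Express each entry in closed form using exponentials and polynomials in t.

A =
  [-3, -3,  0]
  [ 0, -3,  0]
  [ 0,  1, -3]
e^{tA} =
  [exp(-3*t), -3*t*exp(-3*t), 0]
  [0, exp(-3*t), 0]
  [0, t*exp(-3*t), exp(-3*t)]

Strategy: write A = P · J · P⁻¹ where J is a Jordan canonical form, so e^{tA} = P · e^{tJ} · P⁻¹, and e^{tJ} can be computed block-by-block.

A has Jordan form
J =
  [-3,  1,  0]
  [ 0, -3,  0]
  [ 0,  0, -3]
(up to reordering of blocks).

Per-block formulas:
  For a 2×2 Jordan block J_2(-3): exp(t · J_2(-3)) = e^(-3t)·(I + t·N), where N is the 2×2 nilpotent shift.
  For a 1×1 block at λ = -3: exp(t · [-3]) = [e^(-3t)].

After assembling e^{tJ} and conjugating by P, we get:

e^{tA} =
  [exp(-3*t), -3*t*exp(-3*t), 0]
  [0, exp(-3*t), 0]
  [0, t*exp(-3*t), exp(-3*t)]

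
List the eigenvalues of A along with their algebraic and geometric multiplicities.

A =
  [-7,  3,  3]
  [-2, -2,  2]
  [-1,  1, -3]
λ = -4: alg = 3, geom = 2

Step 1 — factor the characteristic polynomial to read off the algebraic multiplicities:
  χ_A(x) = (x + 4)^3

Step 2 — compute geometric multiplicities via the rank-nullity identity g(λ) = n − rank(A − λI):
  rank(A − (-4)·I) = 1, so dim ker(A − (-4)·I) = n − 1 = 2

Summary:
  λ = -4: algebraic multiplicity = 3, geometric multiplicity = 2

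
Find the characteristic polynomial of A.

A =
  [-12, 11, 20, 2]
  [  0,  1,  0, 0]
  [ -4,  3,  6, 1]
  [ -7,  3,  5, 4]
x^4 + x^3 - 9*x^2 + 11*x - 4

Expanding det(x·I − A) (e.g. by cofactor expansion or by noting that A is similar to its Jordan form J, which has the same characteristic polynomial as A) gives
  χ_A(x) = x^4 + x^3 - 9*x^2 + 11*x - 4
which factors as (x - 1)^3*(x + 4). The eigenvalues (with algebraic multiplicities) are λ = -4 with multiplicity 1, λ = 1 with multiplicity 3.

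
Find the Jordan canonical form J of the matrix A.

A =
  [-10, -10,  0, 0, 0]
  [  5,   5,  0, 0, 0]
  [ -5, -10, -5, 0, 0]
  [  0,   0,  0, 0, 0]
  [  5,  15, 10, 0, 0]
J_1(-5) ⊕ J_1(-5) ⊕ J_1(0) ⊕ J_1(0) ⊕ J_1(0)

The characteristic polynomial is
  det(x·I − A) = x^5 + 10*x^4 + 25*x^3 = x^3*(x + 5)^2

Eigenvalues and multiplicities (the geometric multiplicity of λ is n − rank(A − λI), which equals the number of Jordan blocks for λ):
  λ = -5: algebraic multiplicity = 2, geometric multiplicity = 2
  λ = 0: algebraic multiplicity = 3, geometric multiplicity = 3

Determining the block sizes for each eigenvalue:
  λ = -5: gm = am = 2, so every block has size 1 → block sizes [1, 1]
  λ = 0: gm = am = 3, so every block has size 1 → block sizes [1, 1, 1]

Assembling the blocks gives a Jordan form
J =
  [-5,  0, 0, 0, 0]
  [ 0, -5, 0, 0, 0]
  [ 0,  0, 0, 0, 0]
  [ 0,  0, 0, 0, 0]
  [ 0,  0, 0, 0, 0]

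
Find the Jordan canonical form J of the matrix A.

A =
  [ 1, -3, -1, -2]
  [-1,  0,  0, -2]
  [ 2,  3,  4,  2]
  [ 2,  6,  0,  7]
J_3(3) ⊕ J_1(3)

The characteristic polynomial is
  det(x·I − A) = x^4 - 12*x^3 + 54*x^2 - 108*x + 81 = (x - 3)^4

Eigenvalues and multiplicities (the geometric multiplicity of λ is n − rank(A − λI), which equals the number of Jordan blocks for λ):
  λ = 3: algebraic multiplicity = 4, geometric multiplicity = 2

Determining the block sizes for each eigenvalue:
  λ = 3: with am = 4 and gm = 2, the partition is not yet determined (e.g. several partitions of 4 into 2 parts exist). Let N = A − (3)·I. Computing rank(N^1) = 2, rank(N^2) = 1, rank(N^3) = 0; the number of blocks of size ≥ j is rank(N^{j−1}) − rank(N^j), giving [2, 1, 1]. So we have 1 block(s) of size 3, 1 block(s) of size 1 → block sizes [3, 1]

Assembling the blocks gives a Jordan form
J =
  [3, 1, 0, 0]
  [0, 3, 1, 0]
  [0, 0, 3, 0]
  [0, 0, 0, 3]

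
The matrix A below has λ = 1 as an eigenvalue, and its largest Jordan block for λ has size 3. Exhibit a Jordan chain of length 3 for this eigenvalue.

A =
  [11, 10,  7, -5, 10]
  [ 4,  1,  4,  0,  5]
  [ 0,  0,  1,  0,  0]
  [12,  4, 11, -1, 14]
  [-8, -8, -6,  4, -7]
A Jordan chain for λ = 1 of length 3:
v_1 = (-5, -2, 0, -6, 4)ᵀ
v_2 = (7, 4, 0, 11, -6)ᵀ
v_3 = (0, 0, 1, 0, 0)ᵀ

Let N = A − (1)·I. We want v_3 with N^3 v_3 = 0 but N^2 v_3 ≠ 0; then v_{j-1} := N · v_j for j = 3, …, 2.

Pick v_3 = (0, 0, 1, 0, 0)ᵀ.
Then v_2 = N · v_3 = (7, 4, 0, 11, -6)ᵀ.
Then v_1 = N · v_2 = (-5, -2, 0, -6, 4)ᵀ.

Sanity check: (A − (1)·I) v_1 = (0, 0, 0, 0, 0)ᵀ = 0. ✓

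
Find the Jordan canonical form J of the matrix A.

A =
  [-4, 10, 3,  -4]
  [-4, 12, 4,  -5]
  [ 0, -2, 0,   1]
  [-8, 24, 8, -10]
J_1(-2) ⊕ J_3(0)

The characteristic polynomial is
  det(x·I − A) = x^4 + 2*x^3 = x^3*(x + 2)

Eigenvalues and multiplicities (the geometric multiplicity of λ is n − rank(A − λI), which equals the number of Jordan blocks for λ):
  λ = -2: algebraic multiplicity = 1, geometric multiplicity = 1
  λ = 0: algebraic multiplicity = 3, geometric multiplicity = 1

Determining the block sizes for each eigenvalue:
  λ = -2: one block (gm = 1), so the single block has size am = 1 → block sizes [1]
  λ = 0: one block (gm = 1), so the single block has size am = 3 → block sizes [3]

Assembling the blocks gives a Jordan form
J =
  [-2, 0, 0, 0]
  [ 0, 0, 1, 0]
  [ 0, 0, 0, 1]
  [ 0, 0, 0, 0]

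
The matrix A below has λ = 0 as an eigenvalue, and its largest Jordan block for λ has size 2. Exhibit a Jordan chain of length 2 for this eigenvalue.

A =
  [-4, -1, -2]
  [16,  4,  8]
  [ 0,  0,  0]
A Jordan chain for λ = 0 of length 2:
v_1 = (-4, 16, 0)ᵀ
v_2 = (1, 0, 0)ᵀ

Let N = A − (0)·I. We want v_2 with N^2 v_2 = 0 but N^1 v_2 ≠ 0; then v_{j-1} := N · v_j for j = 2, …, 2.

Pick v_2 = (1, 0, 0)ᵀ.
Then v_1 = N · v_2 = (-4, 16, 0)ᵀ.

Sanity check: (A − (0)·I) v_1 = (0, 0, 0)ᵀ = 0. ✓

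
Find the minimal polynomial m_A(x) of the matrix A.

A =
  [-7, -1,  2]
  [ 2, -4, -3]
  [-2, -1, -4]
x^3 + 15*x^2 + 75*x + 125

The characteristic polynomial is χ_A(x) = (x + 5)^3, so the eigenvalues are known. The minimal polynomial is
  m_A(x) = Π_λ (x − λ)^{k_λ}
where k_λ is the size of the *largest* Jordan block for λ (equivalently, the smallest k with (A − λI)^k v = 0 for every generalised eigenvector v of λ).

  λ = -5: largest Jordan block has size 3, contributing (x + 5)^3

So m_A(x) = (x + 5)^3 = x^3 + 15*x^2 + 75*x + 125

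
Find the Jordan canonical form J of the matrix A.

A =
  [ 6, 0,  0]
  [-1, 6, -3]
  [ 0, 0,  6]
J_2(6) ⊕ J_1(6)

The characteristic polynomial is
  det(x·I − A) = x^3 - 18*x^2 + 108*x - 216 = (x - 6)^3

Eigenvalues and multiplicities (the geometric multiplicity of λ is n − rank(A − λI), which equals the number of Jordan blocks for λ):
  λ = 6: algebraic multiplicity = 3, geometric multiplicity = 2

Determining the block sizes for each eigenvalue:
  λ = 6: 2 blocks summing to 3 forces exactly one block of size 2 and the rest size 1 → block sizes [2, 1]

Assembling the blocks gives a Jordan form
J =
  [6, 1, 0]
  [0, 6, 0]
  [0, 0, 6]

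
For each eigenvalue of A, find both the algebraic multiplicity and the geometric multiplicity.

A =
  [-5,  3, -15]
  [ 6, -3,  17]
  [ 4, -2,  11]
λ = 1: alg = 3, geom = 1

Step 1 — factor the characteristic polynomial to read off the algebraic multiplicities:
  χ_A(x) = (x - 1)^3

Step 2 — compute geometric multiplicities via the rank-nullity identity g(λ) = n − rank(A − λI):
  rank(A − (1)·I) = 2, so dim ker(A − (1)·I) = n − 2 = 1

Summary:
  λ = 1: algebraic multiplicity = 3, geometric multiplicity = 1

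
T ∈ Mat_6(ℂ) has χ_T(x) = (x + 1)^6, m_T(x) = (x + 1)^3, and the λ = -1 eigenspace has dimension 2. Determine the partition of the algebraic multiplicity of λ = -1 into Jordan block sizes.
Block sizes for λ = -1: [3, 3]

Step 1 — from the characteristic polynomial, algebraic multiplicity of λ = -1 is 6. From dim ker(T − (-1)·I) = 2, there are exactly 2 Jordan blocks for λ = -1.
Step 2 — from the minimal polynomial, the factor (x + 1)^3 tells us the largest block for λ = -1 has size 3.
Step 3 — with total size 6, 2 blocks, and largest block 3, the block sizes (in nonincreasing order) are [3, 3].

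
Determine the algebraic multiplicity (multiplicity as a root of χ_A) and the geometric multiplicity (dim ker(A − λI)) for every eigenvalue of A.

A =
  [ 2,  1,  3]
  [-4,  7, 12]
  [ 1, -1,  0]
λ = 3: alg = 3, geom = 2

Step 1 — factor the characteristic polynomial to read off the algebraic multiplicities:
  χ_A(x) = (x - 3)^3

Step 2 — compute geometric multiplicities via the rank-nullity identity g(λ) = n − rank(A − λI):
  rank(A − (3)·I) = 1, so dim ker(A − (3)·I) = n − 1 = 2

Summary:
  λ = 3: algebraic multiplicity = 3, geometric multiplicity = 2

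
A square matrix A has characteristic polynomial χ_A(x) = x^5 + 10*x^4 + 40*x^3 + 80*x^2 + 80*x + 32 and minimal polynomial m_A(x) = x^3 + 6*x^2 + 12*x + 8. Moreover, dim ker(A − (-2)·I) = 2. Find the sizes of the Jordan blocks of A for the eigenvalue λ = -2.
Block sizes for λ = -2: [3, 2]

Step 1 — from the characteristic polynomial, algebraic multiplicity of λ = -2 is 5. From dim ker(A − (-2)·I) = 2, there are exactly 2 Jordan blocks for λ = -2.
Step 2 — from the minimal polynomial, the factor (x + 2)^3 tells us the largest block for λ = -2 has size 3.
Step 3 — with total size 5, 2 blocks, and largest block 3, the block sizes (in nonincreasing order) are [3, 2].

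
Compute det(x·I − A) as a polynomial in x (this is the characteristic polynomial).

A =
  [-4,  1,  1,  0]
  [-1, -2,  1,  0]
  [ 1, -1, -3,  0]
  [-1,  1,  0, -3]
x^4 + 12*x^3 + 54*x^2 + 108*x + 81

Expanding det(x·I − A) (e.g. by cofactor expansion or by noting that A is similar to its Jordan form J, which has the same characteristic polynomial as A) gives
  χ_A(x) = x^4 + 12*x^3 + 54*x^2 + 108*x + 81
which factors as (x + 3)^4. The eigenvalues (with algebraic multiplicities) are λ = -3 with multiplicity 4.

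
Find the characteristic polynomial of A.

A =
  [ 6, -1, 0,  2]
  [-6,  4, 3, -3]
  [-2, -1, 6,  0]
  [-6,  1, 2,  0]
x^4 - 16*x^3 + 96*x^2 - 256*x + 256

Expanding det(x·I − A) (e.g. by cofactor expansion or by noting that A is similar to its Jordan form J, which has the same characteristic polynomial as A) gives
  χ_A(x) = x^4 - 16*x^3 + 96*x^2 - 256*x + 256
which factors as (x - 4)^4. The eigenvalues (with algebraic multiplicities) are λ = 4 with multiplicity 4.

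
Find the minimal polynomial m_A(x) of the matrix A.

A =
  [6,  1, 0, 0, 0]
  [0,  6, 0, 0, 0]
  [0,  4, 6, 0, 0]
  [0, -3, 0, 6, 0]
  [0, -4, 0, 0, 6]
x^2 - 12*x + 36

The characteristic polynomial is χ_A(x) = (x - 6)^5, so the eigenvalues are known. The minimal polynomial is
  m_A(x) = Π_λ (x − λ)^{k_λ}
where k_λ is the size of the *largest* Jordan block for λ (equivalently, the smallest k with (A − λI)^k v = 0 for every generalised eigenvector v of λ).

  λ = 6: largest Jordan block has size 2, contributing (x − 6)^2

So m_A(x) = (x - 6)^2 = x^2 - 12*x + 36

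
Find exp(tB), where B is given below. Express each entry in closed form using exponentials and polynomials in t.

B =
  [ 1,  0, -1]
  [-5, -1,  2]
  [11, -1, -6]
e^{tB} =
  [-t^2*exp(-2*t) + 3*t*exp(-2*t) + exp(-2*t), t^2*exp(-2*t)/2, t^2*exp(-2*t)/2 - t*exp(-2*t)]
  [t^2*exp(-2*t) - 5*t*exp(-2*t), -t^2*exp(-2*t)/2 + t*exp(-2*t) + exp(-2*t), -t^2*exp(-2*t)/2 + 2*t*exp(-2*t)]
  [-3*t^2*exp(-2*t) + 11*t*exp(-2*t), 3*t^2*exp(-2*t)/2 - t*exp(-2*t), 3*t^2*exp(-2*t)/2 - 4*t*exp(-2*t) + exp(-2*t)]

Strategy: write B = P · J · P⁻¹ where J is a Jordan canonical form, so e^{tB} = P · e^{tJ} · P⁻¹, and e^{tJ} can be computed block-by-block.

B has Jordan form
J =
  [-2,  1,  0]
  [ 0, -2,  1]
  [ 0,  0, -2]
(up to reordering of blocks).

Per-block formulas:
  For a 3×3 Jordan block J_3(-2): exp(t · J_3(-2)) = e^(-2t)·(I + t·N + (t^2/2)·N^2), where N is the 3×3 nilpotent shift.

After assembling e^{tJ} and conjugating by P, we get:

e^{tB} =
  [-t^2*exp(-2*t) + 3*t*exp(-2*t) + exp(-2*t), t^2*exp(-2*t)/2, t^2*exp(-2*t)/2 - t*exp(-2*t)]
  [t^2*exp(-2*t) - 5*t*exp(-2*t), -t^2*exp(-2*t)/2 + t*exp(-2*t) + exp(-2*t), -t^2*exp(-2*t)/2 + 2*t*exp(-2*t)]
  [-3*t^2*exp(-2*t) + 11*t*exp(-2*t), 3*t^2*exp(-2*t)/2 - t*exp(-2*t), 3*t^2*exp(-2*t)/2 - 4*t*exp(-2*t) + exp(-2*t)]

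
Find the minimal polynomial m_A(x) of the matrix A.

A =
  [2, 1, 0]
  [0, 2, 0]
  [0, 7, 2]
x^2 - 4*x + 4

The characteristic polynomial is χ_A(x) = (x - 2)^3, so the eigenvalues are known. The minimal polynomial is
  m_A(x) = Π_λ (x − λ)^{k_λ}
where k_λ is the size of the *largest* Jordan block for λ (equivalently, the smallest k with (A − λI)^k v = 0 for every generalised eigenvector v of λ).

  λ = 2: largest Jordan block has size 2, contributing (x − 2)^2

So m_A(x) = (x - 2)^2 = x^2 - 4*x + 4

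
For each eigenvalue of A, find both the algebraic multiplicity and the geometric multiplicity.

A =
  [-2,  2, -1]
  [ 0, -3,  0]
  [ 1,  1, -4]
λ = -3: alg = 3, geom = 1

Step 1 — factor the characteristic polynomial to read off the algebraic multiplicities:
  χ_A(x) = (x + 3)^3

Step 2 — compute geometric multiplicities via the rank-nullity identity g(λ) = n − rank(A − λI):
  rank(A − (-3)·I) = 2, so dim ker(A − (-3)·I) = n − 2 = 1

Summary:
  λ = -3: algebraic multiplicity = 3, geometric multiplicity = 1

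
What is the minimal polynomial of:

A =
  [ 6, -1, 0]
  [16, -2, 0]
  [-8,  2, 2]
x^2 - 4*x + 4

The characteristic polynomial is χ_A(x) = (x - 2)^3, so the eigenvalues are known. The minimal polynomial is
  m_A(x) = Π_λ (x − λ)^{k_λ}
where k_λ is the size of the *largest* Jordan block for λ (equivalently, the smallest k with (A − λI)^k v = 0 for every generalised eigenvector v of λ).

  λ = 2: largest Jordan block has size 2, contributing (x − 2)^2

So m_A(x) = (x - 2)^2 = x^2 - 4*x + 4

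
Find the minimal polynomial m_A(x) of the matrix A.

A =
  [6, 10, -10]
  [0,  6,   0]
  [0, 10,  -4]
x^2 - 2*x - 24

The characteristic polynomial is χ_A(x) = (x - 6)^2*(x + 4), so the eigenvalues are known. The minimal polynomial is
  m_A(x) = Π_λ (x − λ)^{k_λ}
where k_λ is the size of the *largest* Jordan block for λ (equivalently, the smallest k with (A − λI)^k v = 0 for every generalised eigenvector v of λ).

  λ = -4: largest Jordan block has size 1, contributing (x + 4)
  λ = 6: largest Jordan block has size 1, contributing (x − 6)

So m_A(x) = (x - 6)*(x + 4) = x^2 - 2*x - 24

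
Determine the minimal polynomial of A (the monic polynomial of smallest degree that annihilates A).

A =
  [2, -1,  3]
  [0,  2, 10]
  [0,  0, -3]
x^3 - x^2 - 8*x + 12

The characteristic polynomial is χ_A(x) = (x - 2)^2*(x + 3), so the eigenvalues are known. The minimal polynomial is
  m_A(x) = Π_λ (x − λ)^{k_λ}
where k_λ is the size of the *largest* Jordan block for λ (equivalently, the smallest k with (A − λI)^k v = 0 for every generalised eigenvector v of λ).

  λ = -3: largest Jordan block has size 1, contributing (x + 3)
  λ = 2: largest Jordan block has size 2, contributing (x − 2)^2

So m_A(x) = (x - 2)^2*(x + 3) = x^3 - x^2 - 8*x + 12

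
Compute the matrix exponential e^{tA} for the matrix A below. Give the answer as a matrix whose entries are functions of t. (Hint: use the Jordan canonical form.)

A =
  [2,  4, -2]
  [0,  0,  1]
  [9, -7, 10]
e^{tA} =
  [-6*t*exp(5*t) + 2*exp(5*t) - exp(2*t), -2*t*exp(5*t) + 2*exp(5*t) - 2*exp(2*t), -2*t*exp(5*t)]
  [3*t*exp(5*t) - exp(5*t) + exp(2*t), t*exp(5*t) - exp(5*t) + 2*exp(2*t), t*exp(5*t)]
  [15*t*exp(5*t) - 2*exp(5*t) + 2*exp(2*t), 5*t*exp(5*t) - 4*exp(5*t) + 4*exp(2*t), 5*t*exp(5*t) + exp(5*t)]

Strategy: write A = P · J · P⁻¹ where J is a Jordan canonical form, so e^{tA} = P · e^{tJ} · P⁻¹, and e^{tJ} can be computed block-by-block.

A has Jordan form
J =
  [2, 0, 0]
  [0, 5, 1]
  [0, 0, 5]
(up to reordering of blocks).

Per-block formulas:
  For a 1×1 block at λ = 2: exp(t · [2]) = [e^(2t)].
  For a 2×2 Jordan block J_2(5): exp(t · J_2(5)) = e^(5t)·(I + t·N), where N is the 2×2 nilpotent shift.

After assembling e^{tJ} and conjugating by P, we get:

e^{tA} =
  [-6*t*exp(5*t) + 2*exp(5*t) - exp(2*t), -2*t*exp(5*t) + 2*exp(5*t) - 2*exp(2*t), -2*t*exp(5*t)]
  [3*t*exp(5*t) - exp(5*t) + exp(2*t), t*exp(5*t) - exp(5*t) + 2*exp(2*t), t*exp(5*t)]
  [15*t*exp(5*t) - 2*exp(5*t) + 2*exp(2*t), 5*t*exp(5*t) - 4*exp(5*t) + 4*exp(2*t), 5*t*exp(5*t) + exp(5*t)]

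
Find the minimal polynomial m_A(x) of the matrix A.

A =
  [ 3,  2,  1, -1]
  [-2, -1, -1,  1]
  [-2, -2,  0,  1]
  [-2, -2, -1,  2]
x^2 - 2*x + 1

The characteristic polynomial is χ_A(x) = (x - 1)^4, so the eigenvalues are known. The minimal polynomial is
  m_A(x) = Π_λ (x − λ)^{k_λ}
where k_λ is the size of the *largest* Jordan block for λ (equivalently, the smallest k with (A − λI)^k v = 0 for every generalised eigenvector v of λ).

  λ = 1: largest Jordan block has size 2, contributing (x − 1)^2

So m_A(x) = (x - 1)^2 = x^2 - 2*x + 1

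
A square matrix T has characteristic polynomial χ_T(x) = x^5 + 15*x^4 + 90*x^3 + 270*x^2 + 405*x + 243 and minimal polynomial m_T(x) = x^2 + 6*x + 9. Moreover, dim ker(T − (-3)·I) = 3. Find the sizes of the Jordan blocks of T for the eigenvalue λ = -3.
Block sizes for λ = -3: [2, 2, 1]

Step 1 — from the characteristic polynomial, algebraic multiplicity of λ = -3 is 5. From dim ker(T − (-3)·I) = 3, there are exactly 3 Jordan blocks for λ = -3.
Step 2 — from the minimal polynomial, the factor (x + 3)^2 tells us the largest block for λ = -3 has size 2.
Step 3 — with total size 5, 3 blocks, and largest block 2, the block sizes (in nonincreasing order) are [2, 2, 1].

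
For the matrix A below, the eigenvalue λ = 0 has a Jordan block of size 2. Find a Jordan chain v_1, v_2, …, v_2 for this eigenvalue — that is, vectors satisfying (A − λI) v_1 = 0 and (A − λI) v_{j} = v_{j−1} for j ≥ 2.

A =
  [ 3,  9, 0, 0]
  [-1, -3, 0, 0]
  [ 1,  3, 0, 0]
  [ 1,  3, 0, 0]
A Jordan chain for λ = 0 of length 2:
v_1 = (3, -1, 1, 1)ᵀ
v_2 = (1, 0, 0, 0)ᵀ

Let N = A − (0)·I. We want v_2 with N^2 v_2 = 0 but N^1 v_2 ≠ 0; then v_{j-1} := N · v_j for j = 2, …, 2.

Pick v_2 = (1, 0, 0, 0)ᵀ.
Then v_1 = N · v_2 = (3, -1, 1, 1)ᵀ.

Sanity check: (A − (0)·I) v_1 = (0, 0, 0, 0)ᵀ = 0. ✓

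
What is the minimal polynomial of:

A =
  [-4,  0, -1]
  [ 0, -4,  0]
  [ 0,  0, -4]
x^2 + 8*x + 16

The characteristic polynomial is χ_A(x) = (x + 4)^3, so the eigenvalues are known. The minimal polynomial is
  m_A(x) = Π_λ (x − λ)^{k_λ}
where k_λ is the size of the *largest* Jordan block for λ (equivalently, the smallest k with (A − λI)^k v = 0 for every generalised eigenvector v of λ).

  λ = -4: largest Jordan block has size 2, contributing (x + 4)^2

So m_A(x) = (x + 4)^2 = x^2 + 8*x + 16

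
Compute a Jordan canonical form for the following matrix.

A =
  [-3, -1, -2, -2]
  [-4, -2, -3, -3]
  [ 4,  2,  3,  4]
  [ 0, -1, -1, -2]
J_3(-1) ⊕ J_1(-1)

The characteristic polynomial is
  det(x·I − A) = x^4 + 4*x^3 + 6*x^2 + 4*x + 1 = (x + 1)^4

Eigenvalues and multiplicities (the geometric multiplicity of λ is n − rank(A − λI), which equals the number of Jordan blocks for λ):
  λ = -1: algebraic multiplicity = 4, geometric multiplicity = 2

Determining the block sizes for each eigenvalue:
  λ = -1: with am = 4 and gm = 2, the partition is not yet determined (e.g. several partitions of 4 into 2 parts exist). Let N = A − (-1)·I. Computing rank(N^1) = 2, rank(N^2) = 1, rank(N^3) = 0; the number of blocks of size ≥ j is rank(N^{j−1}) − rank(N^j), giving [2, 1, 1]. So we have 1 block(s) of size 3, 1 block(s) of size 1 → block sizes [3, 1]

Assembling the blocks gives a Jordan form
J =
  [-1,  1,  0,  0]
  [ 0, -1,  1,  0]
  [ 0,  0, -1,  0]
  [ 0,  0,  0, -1]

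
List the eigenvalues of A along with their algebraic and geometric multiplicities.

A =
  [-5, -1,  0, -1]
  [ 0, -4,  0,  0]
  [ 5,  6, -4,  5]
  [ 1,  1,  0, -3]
λ = -4: alg = 4, geom = 2

Step 1 — factor the characteristic polynomial to read off the algebraic multiplicities:
  χ_A(x) = (x + 4)^4

Step 2 — compute geometric multiplicities via the rank-nullity identity g(λ) = n − rank(A − λI):
  rank(A − (-4)·I) = 2, so dim ker(A − (-4)·I) = n − 2 = 2

Summary:
  λ = -4: algebraic multiplicity = 4, geometric multiplicity = 2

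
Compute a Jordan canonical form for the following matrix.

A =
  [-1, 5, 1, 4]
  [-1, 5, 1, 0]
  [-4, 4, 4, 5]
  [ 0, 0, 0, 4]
J_1(0) ⊕ J_3(4)

The characteristic polynomial is
  det(x·I − A) = x^4 - 12*x^3 + 48*x^2 - 64*x = x*(x - 4)^3

Eigenvalues and multiplicities (the geometric multiplicity of λ is n − rank(A − λI), which equals the number of Jordan blocks for λ):
  λ = 0: algebraic multiplicity = 1, geometric multiplicity = 1
  λ = 4: algebraic multiplicity = 3, geometric multiplicity = 1

Determining the block sizes for each eigenvalue:
  λ = 0: one block (gm = 1), so the single block has size am = 1 → block sizes [1]
  λ = 4: one block (gm = 1), so the single block has size am = 3 → block sizes [3]

Assembling the blocks gives a Jordan form
J =
  [0, 0, 0, 0]
  [0, 4, 1, 0]
  [0, 0, 4, 1]
  [0, 0, 0, 4]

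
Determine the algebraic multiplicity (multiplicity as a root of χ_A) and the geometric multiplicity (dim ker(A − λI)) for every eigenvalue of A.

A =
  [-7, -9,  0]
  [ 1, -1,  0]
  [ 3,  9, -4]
λ = -4: alg = 3, geom = 2

Step 1 — factor the characteristic polynomial to read off the algebraic multiplicities:
  χ_A(x) = (x + 4)^3

Step 2 — compute geometric multiplicities via the rank-nullity identity g(λ) = n − rank(A − λI):
  rank(A − (-4)·I) = 1, so dim ker(A − (-4)·I) = n − 1 = 2

Summary:
  λ = -4: algebraic multiplicity = 3, geometric multiplicity = 2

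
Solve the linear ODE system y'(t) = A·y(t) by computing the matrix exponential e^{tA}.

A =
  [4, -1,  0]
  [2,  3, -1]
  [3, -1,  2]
e^{tA} =
  [-t^2*exp(3*t)/2 + t*exp(3*t) + exp(3*t), -t^2*exp(3*t)/2 - t*exp(3*t), t^2*exp(3*t)/2]
  [-t^2*exp(3*t)/2 + 2*t*exp(3*t), -t^2*exp(3*t)/2 + exp(3*t), t^2*exp(3*t)/2 - t*exp(3*t)]
  [-t^2*exp(3*t) + 3*t*exp(3*t), -t^2*exp(3*t) - t*exp(3*t), t^2*exp(3*t) - t*exp(3*t) + exp(3*t)]

Strategy: write A = P · J · P⁻¹ where J is a Jordan canonical form, so e^{tA} = P · e^{tJ} · P⁻¹, and e^{tJ} can be computed block-by-block.

A has Jordan form
J =
  [3, 1, 0]
  [0, 3, 1]
  [0, 0, 3]
(up to reordering of blocks).

Per-block formulas:
  For a 3×3 Jordan block J_3(3): exp(t · J_3(3)) = e^(3t)·(I + t·N + (t^2/2)·N^2), where N is the 3×3 nilpotent shift.

After assembling e^{tJ} and conjugating by P, we get:

e^{tA} =
  [-t^2*exp(3*t)/2 + t*exp(3*t) + exp(3*t), -t^2*exp(3*t)/2 - t*exp(3*t), t^2*exp(3*t)/2]
  [-t^2*exp(3*t)/2 + 2*t*exp(3*t), -t^2*exp(3*t)/2 + exp(3*t), t^2*exp(3*t)/2 - t*exp(3*t)]
  [-t^2*exp(3*t) + 3*t*exp(3*t), -t^2*exp(3*t) - t*exp(3*t), t^2*exp(3*t) - t*exp(3*t) + exp(3*t)]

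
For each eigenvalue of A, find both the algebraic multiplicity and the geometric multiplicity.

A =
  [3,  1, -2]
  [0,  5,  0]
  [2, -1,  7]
λ = 5: alg = 3, geom = 2

Step 1 — factor the characteristic polynomial to read off the algebraic multiplicities:
  χ_A(x) = (x - 5)^3

Step 2 — compute geometric multiplicities via the rank-nullity identity g(λ) = n − rank(A − λI):
  rank(A − (5)·I) = 1, so dim ker(A − (5)·I) = n − 1 = 2

Summary:
  λ = 5: algebraic multiplicity = 3, geometric multiplicity = 2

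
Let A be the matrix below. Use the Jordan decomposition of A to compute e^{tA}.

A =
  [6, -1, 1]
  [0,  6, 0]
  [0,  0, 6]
e^{tA} =
  [exp(6*t), -t*exp(6*t), t*exp(6*t)]
  [0, exp(6*t), 0]
  [0, 0, exp(6*t)]

Strategy: write A = P · J · P⁻¹ where J is a Jordan canonical form, so e^{tA} = P · e^{tJ} · P⁻¹, and e^{tJ} can be computed block-by-block.

A has Jordan form
J =
  [6, 1, 0]
  [0, 6, 0]
  [0, 0, 6]
(up to reordering of blocks).

Per-block formulas:
  For a 2×2 Jordan block J_2(6): exp(t · J_2(6)) = e^(6t)·(I + t·N), where N is the 2×2 nilpotent shift.
  For a 1×1 block at λ = 6: exp(t · [6]) = [e^(6t)].

After assembling e^{tJ} and conjugating by P, we get:

e^{tA} =
  [exp(6*t), -t*exp(6*t), t*exp(6*t)]
  [0, exp(6*t), 0]
  [0, 0, exp(6*t)]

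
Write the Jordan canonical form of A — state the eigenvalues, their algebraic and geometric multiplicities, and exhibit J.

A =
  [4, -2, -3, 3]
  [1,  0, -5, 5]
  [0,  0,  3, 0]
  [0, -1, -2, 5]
J_3(3) ⊕ J_1(3)

The characteristic polynomial is
  det(x·I − A) = x^4 - 12*x^3 + 54*x^2 - 108*x + 81 = (x - 3)^4

Eigenvalues and multiplicities (the geometric multiplicity of λ is n − rank(A − λI), which equals the number of Jordan blocks for λ):
  λ = 3: algebraic multiplicity = 4, geometric multiplicity = 2

Determining the block sizes for each eigenvalue:
  λ = 3: with am = 4 and gm = 2, the partition is not yet determined (e.g. several partitions of 4 into 2 parts exist). Let N = A − (3)·I. Computing rank(N^1) = 2, rank(N^2) = 1, rank(N^3) = 0; the number of blocks of size ≥ j is rank(N^{j−1}) − rank(N^j), giving [2, 1, 1]. So we have 1 block(s) of size 3, 1 block(s) of size 1 → block sizes [3, 1]

Assembling the blocks gives a Jordan form
J =
  [3, 1, 0, 0]
  [0, 3, 1, 0]
  [0, 0, 3, 0]
  [0, 0, 0, 3]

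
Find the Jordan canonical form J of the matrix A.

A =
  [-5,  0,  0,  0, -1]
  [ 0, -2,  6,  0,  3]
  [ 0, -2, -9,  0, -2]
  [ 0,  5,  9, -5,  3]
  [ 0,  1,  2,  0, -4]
J_3(-5) ⊕ J_2(-5)

The characteristic polynomial is
  det(x·I − A) = x^5 + 25*x^4 + 250*x^3 + 1250*x^2 + 3125*x + 3125 = (x + 5)^5

Eigenvalues and multiplicities (the geometric multiplicity of λ is n − rank(A − λI), which equals the number of Jordan blocks for λ):
  λ = -5: algebraic multiplicity = 5, geometric multiplicity = 2

Determining the block sizes for each eigenvalue:
  λ = -5: with am = 5 and gm = 2, the partition is not yet determined (e.g. several partitions of 5 into 2 parts exist). Let N = A − (-5)·I. Computing rank(N^1) = 3, rank(N^2) = 1, rank(N^3) = 0; the number of blocks of size ≥ j is rank(N^{j−1}) − rank(N^j), giving [2, 2, 1]. So we have 1 block(s) of size 3, 1 block(s) of size 2 → block sizes [3, 2]

Assembling the blocks gives a Jordan form
J =
  [-5,  1,  0,  0,  0]
  [ 0, -5,  1,  0,  0]
  [ 0,  0, -5,  0,  0]
  [ 0,  0,  0, -5,  1]
  [ 0,  0,  0,  0, -5]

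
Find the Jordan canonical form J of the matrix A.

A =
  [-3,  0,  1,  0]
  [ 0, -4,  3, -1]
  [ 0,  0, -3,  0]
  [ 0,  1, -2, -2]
J_3(-3) ⊕ J_1(-3)

The characteristic polynomial is
  det(x·I − A) = x^4 + 12*x^3 + 54*x^2 + 108*x + 81 = (x + 3)^4

Eigenvalues and multiplicities (the geometric multiplicity of λ is n − rank(A − λI), which equals the number of Jordan blocks for λ):
  λ = -3: algebraic multiplicity = 4, geometric multiplicity = 2

Determining the block sizes for each eigenvalue:
  λ = -3: with am = 4 and gm = 2, the partition is not yet determined (e.g. several partitions of 4 into 2 parts exist). Let N = A − (-3)·I. Computing rank(N^1) = 2, rank(N^2) = 1, rank(N^3) = 0; the number of blocks of size ≥ j is rank(N^{j−1}) − rank(N^j), giving [2, 1, 1]. So we have 1 block(s) of size 3, 1 block(s) of size 1 → block sizes [3, 1]

Assembling the blocks gives a Jordan form
J =
  [-3,  1,  0,  0]
  [ 0, -3,  1,  0]
  [ 0,  0, -3,  0]
  [ 0,  0,  0, -3]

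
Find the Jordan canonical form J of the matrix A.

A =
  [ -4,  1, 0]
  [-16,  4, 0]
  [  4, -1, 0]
J_2(0) ⊕ J_1(0)

The characteristic polynomial is
  det(x·I − A) = x^3

Eigenvalues and multiplicities (the geometric multiplicity of λ is n − rank(A − λI), which equals the number of Jordan blocks for λ):
  λ = 0: algebraic multiplicity = 3, geometric multiplicity = 2

Determining the block sizes for each eigenvalue:
  λ = 0: 2 blocks summing to 3 forces exactly one block of size 2 and the rest size 1 → block sizes [2, 1]

Assembling the blocks gives a Jordan form
J =
  [0, 1, 0]
  [0, 0, 0]
  [0, 0, 0]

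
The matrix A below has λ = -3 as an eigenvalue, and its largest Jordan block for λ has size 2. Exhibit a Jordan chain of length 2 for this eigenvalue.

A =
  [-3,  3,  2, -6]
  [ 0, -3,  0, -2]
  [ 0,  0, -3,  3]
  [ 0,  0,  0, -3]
A Jordan chain for λ = -3 of length 2:
v_1 = (3, 0, 0, 0)ᵀ
v_2 = (0, 1, 0, 0)ᵀ

Let N = A − (-3)·I. We want v_2 with N^2 v_2 = 0 but N^1 v_2 ≠ 0; then v_{j-1} := N · v_j for j = 2, …, 2.

Pick v_2 = (0, 1, 0, 0)ᵀ.
Then v_1 = N · v_2 = (3, 0, 0, 0)ᵀ.

Sanity check: (A − (-3)·I) v_1 = (0, 0, 0, 0)ᵀ = 0. ✓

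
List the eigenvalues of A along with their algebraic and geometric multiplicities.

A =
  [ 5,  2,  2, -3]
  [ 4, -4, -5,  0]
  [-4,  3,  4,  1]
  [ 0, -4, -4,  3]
λ = 1: alg = 3, geom = 1; λ = 5: alg = 1, geom = 1

Step 1 — factor the characteristic polynomial to read off the algebraic multiplicities:
  χ_A(x) = (x - 5)*(x - 1)^3

Step 2 — compute geometric multiplicities via the rank-nullity identity g(λ) = n − rank(A − λI):
  rank(A − (1)·I) = 3, so dim ker(A − (1)·I) = n − 3 = 1
  rank(A − (5)·I) = 3, so dim ker(A − (5)·I) = n − 3 = 1

Summary:
  λ = 1: algebraic multiplicity = 3, geometric multiplicity = 1
  λ = 5: algebraic multiplicity = 1, geometric multiplicity = 1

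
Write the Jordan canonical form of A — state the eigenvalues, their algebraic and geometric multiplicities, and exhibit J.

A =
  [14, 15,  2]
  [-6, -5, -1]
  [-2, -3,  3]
J_3(4)

The characteristic polynomial is
  det(x·I − A) = x^3 - 12*x^2 + 48*x - 64 = (x - 4)^3

Eigenvalues and multiplicities (the geometric multiplicity of λ is n − rank(A − λI), which equals the number of Jordan blocks for λ):
  λ = 4: algebraic multiplicity = 3, geometric multiplicity = 1

Determining the block sizes for each eigenvalue:
  λ = 4: one block (gm = 1), so the single block has size am = 3 → block sizes [3]

Assembling the blocks gives a Jordan form
J =
  [4, 1, 0]
  [0, 4, 1]
  [0, 0, 4]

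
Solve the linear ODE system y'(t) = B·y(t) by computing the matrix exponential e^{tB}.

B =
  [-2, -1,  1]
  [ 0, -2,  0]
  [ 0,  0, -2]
e^{tB} =
  [exp(-2*t), -t*exp(-2*t), t*exp(-2*t)]
  [0, exp(-2*t), 0]
  [0, 0, exp(-2*t)]

Strategy: write B = P · J · P⁻¹ where J is a Jordan canonical form, so e^{tB} = P · e^{tJ} · P⁻¹, and e^{tJ} can be computed block-by-block.

B has Jordan form
J =
  [-2,  1,  0]
  [ 0, -2,  0]
  [ 0,  0, -2]
(up to reordering of blocks).

Per-block formulas:
  For a 1×1 block at λ = -2: exp(t · [-2]) = [e^(-2t)].
  For a 2×2 Jordan block J_2(-2): exp(t · J_2(-2)) = e^(-2t)·(I + t·N), where N is the 2×2 nilpotent shift.

After assembling e^{tJ} and conjugating by P, we get:

e^{tB} =
  [exp(-2*t), -t*exp(-2*t), t*exp(-2*t)]
  [0, exp(-2*t), 0]
  [0, 0, exp(-2*t)]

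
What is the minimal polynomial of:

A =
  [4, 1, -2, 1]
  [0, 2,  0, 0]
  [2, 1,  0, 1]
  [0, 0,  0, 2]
x^2 - 4*x + 4

The characteristic polynomial is χ_A(x) = (x - 2)^4, so the eigenvalues are known. The minimal polynomial is
  m_A(x) = Π_λ (x − λ)^{k_λ}
where k_λ is the size of the *largest* Jordan block for λ (equivalently, the smallest k with (A − λI)^k v = 0 for every generalised eigenvector v of λ).

  λ = 2: largest Jordan block has size 2, contributing (x − 2)^2

So m_A(x) = (x - 2)^2 = x^2 - 4*x + 4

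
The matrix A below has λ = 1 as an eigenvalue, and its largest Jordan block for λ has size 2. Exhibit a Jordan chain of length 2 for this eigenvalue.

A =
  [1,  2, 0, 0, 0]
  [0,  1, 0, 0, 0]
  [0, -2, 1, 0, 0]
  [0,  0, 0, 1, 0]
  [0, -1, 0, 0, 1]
A Jordan chain for λ = 1 of length 2:
v_1 = (2, 0, -2, 0, -1)ᵀ
v_2 = (0, 1, 0, 0, 0)ᵀ

Let N = A − (1)·I. We want v_2 with N^2 v_2 = 0 but N^1 v_2 ≠ 0; then v_{j-1} := N · v_j for j = 2, …, 2.

Pick v_2 = (0, 1, 0, 0, 0)ᵀ.
Then v_1 = N · v_2 = (2, 0, -2, 0, -1)ᵀ.

Sanity check: (A − (1)·I) v_1 = (0, 0, 0, 0, 0)ᵀ = 0. ✓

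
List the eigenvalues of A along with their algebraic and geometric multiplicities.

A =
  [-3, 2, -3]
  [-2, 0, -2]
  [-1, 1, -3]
λ = -2: alg = 3, geom = 1

Step 1 — factor the characteristic polynomial to read off the algebraic multiplicities:
  χ_A(x) = (x + 2)^3

Step 2 — compute geometric multiplicities via the rank-nullity identity g(λ) = n − rank(A − λI):
  rank(A − (-2)·I) = 2, so dim ker(A − (-2)·I) = n − 2 = 1

Summary:
  λ = -2: algebraic multiplicity = 3, geometric multiplicity = 1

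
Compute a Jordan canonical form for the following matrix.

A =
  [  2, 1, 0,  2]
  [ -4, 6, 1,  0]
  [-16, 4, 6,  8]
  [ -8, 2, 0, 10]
J_3(6) ⊕ J_1(6)

The characteristic polynomial is
  det(x·I − A) = x^4 - 24*x^3 + 216*x^2 - 864*x + 1296 = (x - 6)^4

Eigenvalues and multiplicities (the geometric multiplicity of λ is n − rank(A − λI), which equals the number of Jordan blocks for λ):
  λ = 6: algebraic multiplicity = 4, geometric multiplicity = 2

Determining the block sizes for each eigenvalue:
  λ = 6: with am = 4 and gm = 2, the partition is not yet determined (e.g. several partitions of 4 into 2 parts exist). Let N = A − (6)·I. Computing rank(N^1) = 2, rank(N^2) = 1, rank(N^3) = 0; the number of blocks of size ≥ j is rank(N^{j−1}) − rank(N^j), giving [2, 1, 1]. So we have 1 block(s) of size 3, 1 block(s) of size 1 → block sizes [3, 1]

Assembling the blocks gives a Jordan form
J =
  [6, 1, 0, 0]
  [0, 6, 1, 0]
  [0, 0, 6, 0]
  [0, 0, 0, 6]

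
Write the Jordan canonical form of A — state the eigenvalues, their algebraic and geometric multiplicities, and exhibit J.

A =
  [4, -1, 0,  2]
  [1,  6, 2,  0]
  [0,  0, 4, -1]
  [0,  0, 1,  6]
J_2(5) ⊕ J_2(5)

The characteristic polynomial is
  det(x·I − A) = x^4 - 20*x^3 + 150*x^2 - 500*x + 625 = (x - 5)^4

Eigenvalues and multiplicities (the geometric multiplicity of λ is n − rank(A − λI), which equals the number of Jordan blocks for λ):
  λ = 5: algebraic multiplicity = 4, geometric multiplicity = 2

Determining the block sizes for each eigenvalue:
  λ = 5: with am = 4 and gm = 2, the partition is not yet determined (e.g. several partitions of 4 into 2 parts exist). Let N = A − (5)·I. Computing rank(N^1) = 2, rank(N^2) = 0; the number of blocks of size ≥ j is rank(N^{j−1}) − rank(N^j), giving [2, 2]. So we have 2 block(s) of size 2 → block sizes [2, 2]

Assembling the blocks gives a Jordan form
J =
  [5, 1, 0, 0]
  [0, 5, 0, 0]
  [0, 0, 5, 1]
  [0, 0, 0, 5]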